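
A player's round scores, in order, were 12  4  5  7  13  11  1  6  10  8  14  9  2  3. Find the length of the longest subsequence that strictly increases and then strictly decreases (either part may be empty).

inc[i] = longest strictly increasing subsequence ending at i; dec[i] = longest strictly decreasing subsequence starting at i:
i:      1  2  3  4  5  6  7  8  9 10 11 12 13 14
a[i]:  12  4  5  7 13 11  1  6 10  8 14  9  2  3
inc:    1  1  2  3  4  4  1  3  4  4  5  5  2  3
dec:    5  2  2  3  5  4  1  2  3  2  3  2  1  1
Best peak at i=5 (value 13): inc=4, dec=5, length 4+5−1 = 8.

8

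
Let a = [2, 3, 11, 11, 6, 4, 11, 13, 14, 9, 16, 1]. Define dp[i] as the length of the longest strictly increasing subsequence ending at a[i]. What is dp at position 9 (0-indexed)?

dp[i] = 1 + max{dp[j] : j<i, a[j]<a[i]} (or 1 if no such j):
i:      0  1  2  3  4  5  6  7  8  9 10 11
a[i]:   2  3 11 11  6  4 11 13 14  9 16  1
dp:     1  2  3  3  3  3  4  5  6  4  7  1
At index 9 the value is 4.

4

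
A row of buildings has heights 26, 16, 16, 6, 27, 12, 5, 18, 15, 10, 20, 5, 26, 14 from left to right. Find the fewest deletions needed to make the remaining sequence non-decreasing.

Fewest deletions = n − (longest non-decreasing subsequence).
Patience tails:
26 → extends → [26]
16 → replaces 26 → [16]
16 → extends → [16, 16]
6 → replaces 16 → [6, 16]
27 → extends → [6, 16, 27]
12 → replaces 16 → [6, 12, 27]
5 → replaces 6 → [5, 12, 27]
18 → replaces 27 → [5, 12, 18]
15 → replaces 18 → [5, 12, 15]
10 → replaces 12 → [5, 10, 15]
20 → extends → [5, 10, 15, 20]
5 → replaces 10 → [5, 5, 15, 20]
26 → extends → [5, 5, 15, 20, 26]
14 → replaces 15 → [5, 5, 14, 20, 26]
Longest non-decreasing subsequence has length 5, so deletions = 14 − 5 = 9.

9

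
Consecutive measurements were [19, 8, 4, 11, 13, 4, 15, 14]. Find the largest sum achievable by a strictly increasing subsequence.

47

Let S[i] be the best sum of a strictly increasing subsequence ending at i:
i:      1  2  3  4  5  6  7  8
a[i]:  19  8  4 11 13  4 15 14
S:     19  8  4 19 32  4 47 46
Maximum is 47 (e.g. 8 + 11 + 13 + 15).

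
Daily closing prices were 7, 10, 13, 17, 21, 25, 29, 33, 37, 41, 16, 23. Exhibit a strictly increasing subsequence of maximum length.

7, 10, 13, 17, 21, 25, 29, 33, 37, 41

Patience tails give the LIS length; then backtrack through the dp parents:
7 → extends → [7]
10 → extends → [7, 10]
13 → extends → [7, 10, 13]
17 → extends → [7, 10, 13, 17]
21 → extends → [7, 10, 13, 17, 21]
25 → extends → [7, 10, 13, 17, 21, 25]
29 → extends → [7, 10, 13, 17, 21, 25, 29]
33 → extends → [7, 10, 13, 17, 21, 25, 29, 33]
37 → extends → [7, 10, 13, 17, 21, 25, 29, 33, 37]
41 → extends → [7, 10, 13, 17, 21, 25, 29, 33, 37, 41]
16 → replaces 17 → [7, 10, 13, 16, 21, 25, 29, 33, 37, 41]
23 → replaces 25 → [7, 10, 13, 16, 21, 23, 29, 33, 37, 41]
Length 10; one witness is 7, 10, 13, 17, 21, 25, 29, 33, 37, 41.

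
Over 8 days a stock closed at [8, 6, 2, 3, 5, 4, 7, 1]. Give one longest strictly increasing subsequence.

Patience tails give the LIS length; then backtrack through the dp parents:
8 → extends → [8]
6 → replaces 8 → [6]
2 → replaces 6 → [2]
3 → extends → [2, 3]
5 → extends → [2, 3, 5]
4 → replaces 5 → [2, 3, 4]
7 → extends → [2, 3, 4, 7]
1 → replaces 2 → [1, 3, 4, 7]
Length 4; one witness is 2, 3, 5, 7.

2, 3, 5, 7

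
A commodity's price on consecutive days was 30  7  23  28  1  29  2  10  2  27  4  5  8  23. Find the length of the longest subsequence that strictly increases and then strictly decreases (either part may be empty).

6

inc[i] = longest strictly increasing subsequence ending at i; dec[i] = longest strictly decreasing subsequence starting at i:
i:      1  2  3  4  5  6  7  8  9 10 11 12 13 14
a[i]:  30  7 23 28  1 29  2 10  2 27  4  5  8 23
inc:    1  1  2  3  1  4  2  3  2  4  3  4  5  6
dec:    4  2  3  3  1  3  1  2  1  2  1  1  1  1
Best peak at i=6 (value 29): inc=4, dec=3, length 4+3−1 = 6.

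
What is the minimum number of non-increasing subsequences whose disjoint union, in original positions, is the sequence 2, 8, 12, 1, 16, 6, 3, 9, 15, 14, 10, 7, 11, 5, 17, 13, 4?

6

The minimum number of non-increasing subsequences covering a sequence equals the length of its longest strictly increasing subsequence.
LIS length is 6 (e.g. 2, 8, 9, 10, 11, 17), so 6 piles are needed.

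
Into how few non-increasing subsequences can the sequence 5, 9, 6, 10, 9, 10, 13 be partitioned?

Place each on the leftmost legal pile:
5 → new pile 1 (tops now [5])
9 → new pile 2 (tops now [5, 9])
6 → pile 2 (tops now [5, 6])
10 → new pile 3 (tops now [5, 6, 10])
9 → pile 3 (tops now [5, 6, 9])
10 → new pile 4 (tops now [5, 6, 9, 10])
13 → new pile 5 (tops now [5, 6, 9, 10, 13])
Five piles.

5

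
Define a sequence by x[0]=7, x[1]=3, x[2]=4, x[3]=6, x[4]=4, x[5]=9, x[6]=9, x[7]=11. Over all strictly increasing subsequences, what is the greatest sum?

33

Let S[i] be the best sum of a strictly increasing subsequence ending at i:
i:      0  1  2  3  4  5  6  7
x[i]:   7  3  4  6  4  9  9 11
S:      7  3  7 13  7 22 22 33
Maximum is 33 (e.g. 3 + 4 + 6 + 9 + 11).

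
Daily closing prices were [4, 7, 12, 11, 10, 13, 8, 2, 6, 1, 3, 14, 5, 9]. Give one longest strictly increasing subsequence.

Patience tails give the LIS length; then backtrack through the dp parents:
4 → extends → [4]
7 → extends → [4, 7]
12 → extends → [4, 7, 12]
11 → replaces 12 → [4, 7, 11]
10 → replaces 11 → [4, 7, 10]
13 → extends → [4, 7, 10, 13]
8 → replaces 10 → [4, 7, 8, 13]
2 → replaces 4 → [2, 7, 8, 13]
6 → replaces 7 → [2, 6, 8, 13]
1 → replaces 2 → [1, 6, 8, 13]
3 → replaces 6 → [1, 3, 8, 13]
14 → extends → [1, 3, 8, 13, 14]
5 → replaces 8 → [1, 3, 5, 13, 14]
9 → replaces 13 → [1, 3, 5, 9, 14]
Length 5; one witness is 4, 7, 12, 13, 14.

4, 7, 12, 13, 14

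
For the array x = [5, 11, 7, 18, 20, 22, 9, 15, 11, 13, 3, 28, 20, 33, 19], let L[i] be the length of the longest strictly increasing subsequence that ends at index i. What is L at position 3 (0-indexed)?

3

dp[i] = 1 + max{dp[j] : j<i, x[j]<x[i]} (or 1 if no such j):
i:      0  1  2  3  4  5  6  7  8  9 10 11 12 13 14
x[i]:   5 11  7 18 20 22  9 15 11 13  3 28 20 33 19
dp:     1  2  2  3  4  5  3  4  4  5  1  6  6  7  6
At index 3 the value is 3.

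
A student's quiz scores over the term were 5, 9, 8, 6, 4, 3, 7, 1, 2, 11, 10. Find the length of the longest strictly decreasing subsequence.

6

Negate each value so 'decreasing' becomes 'increasing', then run patience tails on the negated sequence:
-5 → extends → [-5]
-9 → replaces -5 → [-9]
-8 → extends → [-9, -8]
-6 → extends → [-9, -8, -6]
-4 → extends → [-9, -8, -6, -4]
-3 → extends → [-9, -8, -6, -4, -3]
-7 → replaces -6 → [-9, -8, -7, -4, -3]
-1 → extends → [-9, -8, -7, -4, -3, -1]
-2 → replaces -1 → [-9, -8, -7, -4, -3, -2]
-11 → replaces -9 → [-11, -8, -7, -4, -3, -2]
-10 → replaces -8 → [-11, -10, -7, -4, -3, -2]
Six tails, so the longest strictly decreasing subsequence of the original has length 6.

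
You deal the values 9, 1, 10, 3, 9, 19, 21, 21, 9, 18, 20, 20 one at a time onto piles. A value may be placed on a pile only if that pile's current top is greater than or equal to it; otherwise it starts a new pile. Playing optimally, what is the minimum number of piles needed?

5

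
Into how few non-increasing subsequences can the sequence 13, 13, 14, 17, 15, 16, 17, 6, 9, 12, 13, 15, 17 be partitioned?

6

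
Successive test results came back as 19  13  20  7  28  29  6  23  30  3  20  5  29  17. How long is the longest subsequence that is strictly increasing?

Track the smallest tail for each achievable length (strict):
19 → extends → [19]
13 → replaces 19 → [13]
20 → extends → [13, 20]
7 → replaces 13 → [7, 20]
28 → extends → [7, 20, 28]
29 → extends → [7, 20, 28, 29]
6 → replaces 7 → [6, 20, 28, 29]
23 → replaces 28 → [6, 20, 23, 29]
30 → extends → [6, 20, 23, 29, 30]
3 → replaces 6 → [3, 20, 23, 29, 30]
20 → already a tail → [3, 20, 23, 29, 30]
5 → replaces 20 → [3, 5, 23, 29, 30]
29 → already a tail → [3, 5, 23, 29, 30]
17 → replaces 23 → [3, 5, 17, 29, 30]
Five tails, so the longest strictly increasing subsequence has length 5 (e.g. 19, 20, 28, 29, 30).

5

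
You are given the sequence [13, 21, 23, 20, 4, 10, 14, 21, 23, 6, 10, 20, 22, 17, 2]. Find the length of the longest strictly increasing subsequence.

5

Track the smallest tail for each achievable length (strict):
13 → extends → [13]
21 → extends → [13, 21]
23 → extends → [13, 21, 23]
20 → replaces 21 → [13, 20, 23]
4 → replaces 13 → [4, 20, 23]
10 → replaces 20 → [4, 10, 23]
14 → replaces 23 → [4, 10, 14]
21 → extends → [4, 10, 14, 21]
23 → extends → [4, 10, 14, 21, 23]
6 → replaces 10 → [4, 6, 14, 21, 23]
10 → replaces 14 → [4, 6, 10, 21, 23]
20 → replaces 21 → [4, 6, 10, 20, 23]
22 → replaces 23 → [4, 6, 10, 20, 22]
17 → replaces 20 → [4, 6, 10, 17, 22]
2 → replaces 4 → [2, 6, 10, 17, 22]
Five tails, so the longest strictly increasing subsequence has length 5 (e.g. 4, 10, 14, 21, 23).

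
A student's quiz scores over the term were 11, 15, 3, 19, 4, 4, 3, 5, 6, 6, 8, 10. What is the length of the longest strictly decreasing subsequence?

Let dp[i] be the longest strictly decreasing subsequence ending at i:
i:      1  2  3  4  5  6  7  8  9 10 11 12
a[i]:  11 15  3 19  4  4  3  5  6  6  8 10
dp:     1  1  2  1  2  2  3  2  2  2  2  2
Maximum is 3.

3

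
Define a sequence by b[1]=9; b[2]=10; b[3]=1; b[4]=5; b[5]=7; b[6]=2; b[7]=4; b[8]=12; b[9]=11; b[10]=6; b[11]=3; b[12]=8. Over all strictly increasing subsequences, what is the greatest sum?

Let S[i] be the best sum of a strictly increasing subsequence ending at i:
i:      1  2  3  4  5  6  7  8  9 10 11 12
b[i]:   9 10  1  5  7  2  4 12 11  6  3  8
S:      9 19  1  6 13  3  7 31 30 13  6 21
Maximum is 31 (e.g. 9 + 10 + 12).

31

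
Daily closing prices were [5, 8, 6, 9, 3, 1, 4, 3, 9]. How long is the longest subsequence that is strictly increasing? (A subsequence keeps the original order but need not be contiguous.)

3

Track the smallest tail for each achievable length (strict):
5 → extends → [5]
8 → extends → [5, 8]
6 → replaces 8 → [5, 6]
9 → extends → [5, 6, 9]
3 → replaces 5 → [3, 6, 9]
1 → replaces 3 → [1, 6, 9]
4 → replaces 6 → [1, 4, 9]
3 → replaces 4 → [1, 3, 9]
9 → already a tail → [1, 3, 9]
Three tails, so the longest strictly increasing subsequence has length 3 (e.g. 5, 8, 9).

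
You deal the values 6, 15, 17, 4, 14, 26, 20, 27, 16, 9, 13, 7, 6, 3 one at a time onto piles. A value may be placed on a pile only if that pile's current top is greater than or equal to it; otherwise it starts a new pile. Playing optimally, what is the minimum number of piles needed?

5

Place each on the leftmost legal pile:
6 → new pile 1 (tops now [6])
15 → new pile 2 (tops now [6, 15])
17 → new pile 3 (tops now [6, 15, 17])
4 → pile 1 (tops now [4, 15, 17])
14 → pile 2 (tops now [4, 14, 17])
26 → new pile 4 (tops now [4, 14, 17, 26])
20 → pile 4 (tops now [4, 14, 17, 20])
27 → new pile 5 (tops now [4, 14, 17, 20, 27])
16 → pile 3 (tops now [4, 14, 16, 20, 27])
9 → pile 2 (tops now [4, 9, 16, 20, 27])
13 → pile 3 (tops now [4, 9, 13, 20, 27])
7 → pile 2 (tops now [4, 7, 13, 20, 27])
6 → pile 2 (tops now [4, 6, 13, 20, 27])
3 → pile 1 (tops now [3, 6, 13, 20, 27])
Five piles.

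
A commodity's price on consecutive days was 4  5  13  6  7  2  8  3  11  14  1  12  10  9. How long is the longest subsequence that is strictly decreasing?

Negate each value so 'decreasing' becomes 'increasing', then run patience tails on the negated sequence:
-4 → extends → [-4]
-5 → replaces -4 → [-5]
-13 → replaces -5 → [-13]
-6 → extends → [-13, -6]
-7 → replaces -6 → [-13, -7]
-2 → extends → [-13, -7, -2]
-8 → replaces -7 → [-13, -8, -2]
-3 → replaces -2 → [-13, -8, -3]
-11 → replaces -8 → [-13, -11, -3]
-14 → replaces -13 → [-14, -11, -3]
-1 → extends → [-14, -11, -3, -1]
-12 → replaces -11 → [-14, -12, -3, -1]
-10 → replaces -3 → [-14, -12, -10, -1]
-9 → replaces -1 → [-14, -12, -10, -9]
Four tails, so the longest strictly decreasing subsequence of the original has length 4.

4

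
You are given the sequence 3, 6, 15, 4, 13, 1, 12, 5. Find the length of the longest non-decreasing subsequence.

Track the smallest tail for each achievable length (allowing ties):
3 → extends → [3]
6 → extends → [3, 6]
15 → extends → [3, 6, 15]
4 → replaces 6 → [3, 4, 15]
13 → replaces 15 → [3, 4, 13]
1 → replaces 3 → [1, 4, 13]
12 → replaces 13 → [1, 4, 12]
5 → replaces 12 → [1, 4, 5]
Three tails, so the longest non-decreasing subsequence has length 3 (e.g. 3, 6, 15).

3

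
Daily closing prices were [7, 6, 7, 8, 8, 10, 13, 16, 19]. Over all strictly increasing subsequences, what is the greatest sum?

Let S[i] be the best sum of a strictly increasing subsequence ending at i:
i:      1  2  3  4  5  6  7  8  9
a[i]:   7  6  7  8  8 10 13 16 19
S:      7  6 13 21 21 31 44 60 79
Maximum is 79 (e.g. 6 + 7 + 8 + 10 + 13 + 16 + 19).

79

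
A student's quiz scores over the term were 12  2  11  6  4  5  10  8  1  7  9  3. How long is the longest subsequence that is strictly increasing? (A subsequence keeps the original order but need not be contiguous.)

Track the smallest tail for each achievable length (strict):
12 → extends → [12]
2 → replaces 12 → [2]
11 → extends → [2, 11]
6 → replaces 11 → [2, 6]
4 → replaces 6 → [2, 4]
5 → extends → [2, 4, 5]
10 → extends → [2, 4, 5, 10]
8 → replaces 10 → [2, 4, 5, 8]
1 → replaces 2 → [1, 4, 5, 8]
7 → replaces 8 → [1, 4, 5, 7]
9 → extends → [1, 4, 5, 7, 9]
3 → replaces 4 → [1, 3, 5, 7, 9]
Five tails, so the longest strictly increasing subsequence has length 5 (e.g. 2, 4, 5, 8, 9).

5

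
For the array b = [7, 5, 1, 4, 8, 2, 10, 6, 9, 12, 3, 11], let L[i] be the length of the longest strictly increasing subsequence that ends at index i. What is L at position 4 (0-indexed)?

dp[i] = 1 + max{dp[j] : j<i, b[j]<b[i]} (or 1 if no such j):
i:      0  1  2  3  4  5  6  7  8  9 10 11
b[i]:   7  5  1  4  8  2 10  6  9 12  3 11
dp:     1  1  1  2  3  2  4  3  4  5  3  5
At index 4 the value is 3.

3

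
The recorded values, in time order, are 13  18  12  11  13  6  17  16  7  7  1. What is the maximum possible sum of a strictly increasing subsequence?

Let S[i] be the best sum of a strictly increasing subsequence ending at i:
i:      1  2  3  4  5  6  7  8  9 10 11
a[i]:  13 18 12 11 13  6 17 16  7  7  1
S:     13 31 12 11 25  6 42 41 13 13  1
Maximum is 42 (e.g. 12 + 13 + 17).

42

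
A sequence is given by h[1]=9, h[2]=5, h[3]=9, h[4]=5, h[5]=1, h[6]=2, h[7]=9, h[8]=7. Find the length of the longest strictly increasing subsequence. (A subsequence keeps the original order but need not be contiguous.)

3

Let dp[i] be the length of the longest such subsequence ending at index i:
i:     1 2 3 4 5 6 7 8
h[i]:  9 5 9 5 1 2 9 7
dp:    1 1 2 1 1 2 3 3
Maximum dp value is 3.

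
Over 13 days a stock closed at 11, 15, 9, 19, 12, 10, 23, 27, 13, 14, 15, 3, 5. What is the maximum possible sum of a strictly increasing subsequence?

Let S[i] be the best sum of a strictly increasing subsequence ending at i:
i:      1  2  3  4  5  6  7  8  9 10 11 12 13
a[i]:  11 15  9 19 12 10 23 27 13 14 15  3  5
S:     11 26  9 45 23 19 68 95 36 50 65  3  8
Maximum is 95 (e.g. 11 + 15 + 19 + 23 + 27).

95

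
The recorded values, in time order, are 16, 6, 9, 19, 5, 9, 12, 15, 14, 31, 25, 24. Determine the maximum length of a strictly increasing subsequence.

5

Let dp[i] be the length of the longest such subsequence ending at index i:
i:      1  2  3  4  5  6  7  8  9 10 11 12
a[i]:  16  6  9 19  5  9 12 15 14 31 25 24
dp:     1  1  2  3  1  2  3  4  4  5  5  5
Maximum dp value is 5.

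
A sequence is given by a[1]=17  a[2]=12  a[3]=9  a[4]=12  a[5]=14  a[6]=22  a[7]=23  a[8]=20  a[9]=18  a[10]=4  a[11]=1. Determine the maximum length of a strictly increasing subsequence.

5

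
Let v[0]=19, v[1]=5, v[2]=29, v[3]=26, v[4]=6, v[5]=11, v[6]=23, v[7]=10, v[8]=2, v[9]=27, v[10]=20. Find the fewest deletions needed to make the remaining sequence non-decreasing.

Fewest deletions = n − (longest non-decreasing subsequence).
Patience tails:
19 → extends → [19]
5 → replaces 19 → [5]
29 → extends → [5, 29]
26 → replaces 29 → [5, 26]
6 → replaces 26 → [5, 6]
11 → extends → [5, 6, 11]
23 → extends → [5, 6, 11, 23]
10 → replaces 11 → [5, 6, 10, 23]
2 → replaces 5 → [2, 6, 10, 23]
27 → extends → [2, 6, 10, 23, 27]
20 → replaces 23 → [2, 6, 10, 20, 27]
Longest non-decreasing subsequence has length 5, so deletions = 11 − 5 = 6.

6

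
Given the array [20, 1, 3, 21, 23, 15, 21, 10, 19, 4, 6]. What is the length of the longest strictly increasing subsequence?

Track the smallest tail for each achievable length (strict):
20 → extends → [20]
1 → replaces 20 → [1]
3 → extends → [1, 3]
21 → extends → [1, 3, 21]
23 → extends → [1, 3, 21, 23]
15 → replaces 21 → [1, 3, 15, 23]
21 → replaces 23 → [1, 3, 15, 21]
10 → replaces 15 → [1, 3, 10, 21]
19 → replaces 21 → [1, 3, 10, 19]
4 → replaces 10 → [1, 3, 4, 19]
6 → replaces 19 → [1, 3, 4, 6]
Four tails, so the longest strictly increasing subsequence has length 4 (e.g. 1, 3, 21, 23).

4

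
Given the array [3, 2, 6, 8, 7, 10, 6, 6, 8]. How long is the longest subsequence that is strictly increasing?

Track the smallest tail for each achievable length (strict):
3 → extends → [3]
2 → replaces 3 → [2]
6 → extends → [2, 6]
8 → extends → [2, 6, 8]
7 → replaces 8 → [2, 6, 7]
10 → extends → [2, 6, 7, 10]
6 → already a tail → [2, 6, 7, 10]
6 → already a tail → [2, 6, 7, 10]
8 → replaces 10 → [2, 6, 7, 8]
Four tails, so the longest strictly increasing subsequence has length 4 (e.g. 3, 6, 8, 10).

4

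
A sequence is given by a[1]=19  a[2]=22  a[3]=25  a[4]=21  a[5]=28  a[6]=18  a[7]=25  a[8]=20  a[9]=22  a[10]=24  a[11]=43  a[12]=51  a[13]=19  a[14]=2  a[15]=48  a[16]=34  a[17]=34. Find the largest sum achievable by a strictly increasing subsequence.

188

Let S[i] be the best sum of a strictly increasing subsequence ending at i:
i:       1   2   3   4   5   6   7   8   9  10  11  12  13  14  15  16  17
a[i]:   19  22  25  21  28  18  25  20  22  24  43  51  19   2  48  34  34
S:      19  41  66  40  94  18  66  39  62  86 137 188  37   2 185 128 128
Maximum is 188 (e.g. 19 + 22 + 25 + 28 + 43 + 51).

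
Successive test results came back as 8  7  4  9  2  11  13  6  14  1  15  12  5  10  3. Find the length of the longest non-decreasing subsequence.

Let dp[i] be the length of the longest such subsequence ending at index i:
i:      1  2  3  4  5  6  7  8  9 10 11 12 13 14 15
a[i]:   8  7  4  9  2 11 13  6 14  1 15 12  5 10  3
dp:     1  1  1  2  1  3  4  2  5  1  6  4  2  3  2
Maximum dp value is 6.

6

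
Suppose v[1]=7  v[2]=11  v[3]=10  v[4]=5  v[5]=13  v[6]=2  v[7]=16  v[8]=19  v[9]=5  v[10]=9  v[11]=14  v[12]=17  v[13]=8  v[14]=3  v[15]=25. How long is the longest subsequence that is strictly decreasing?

Negate each value so 'decreasing' becomes 'increasing', then run patience tails on the negated sequence:
-7 → extends → [-7]
-11 → replaces -7 → [-11]
-10 → extends → [-11, -10]
-5 → extends → [-11, -10, -5]
-13 → replaces -11 → [-13, -10, -5]
-2 → extends → [-13, -10, -5, -2]
-16 → replaces -13 → [-16, -10, -5, -2]
-19 → replaces -16 → [-19, -10, -5, -2]
-5 → already a tail → [-19, -10, -5, -2]
-9 → replaces -5 → [-19, -10, -9, -2]
-14 → replaces -10 → [-19, -14, -9, -2]
-17 → replaces -14 → [-19, -17, -9, -2]
-8 → replaces -2 → [-19, -17, -9, -8]
-3 → extends → [-19, -17, -9, -8, -3]
-25 → replaces -19 → [-25, -17, -9, -8, -3]
Five tails, so the longest strictly decreasing subsequence of the original has length 5.

5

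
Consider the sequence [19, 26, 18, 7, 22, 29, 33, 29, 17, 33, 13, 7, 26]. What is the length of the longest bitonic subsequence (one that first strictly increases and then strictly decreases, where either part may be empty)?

8

inc[i] = longest strictly increasing subsequence ending at i; dec[i] = longest strictly decreasing subsequence starting at i:
i:      1  2  3  4  5  6  7  8  9 10 11 12 13
a[i]:  19 26 18  7 22 29 33 29 17 33 13  7 26
inc:    1  2  1  1  2  3  4  3  2  4  2  1  3
dec:    5  5  4  1  4  4  5  4  3  3  2  1  1
Best peak at i=7 (value 33): inc=4, dec=5, length 4+5−1 = 8.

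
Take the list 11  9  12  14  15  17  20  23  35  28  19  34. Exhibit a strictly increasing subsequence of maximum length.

11, 12, 14, 15, 17, 20, 23, 28, 34

Patience tails give the LIS length; then backtrack through the dp parents:
11 → extends → [11]
9 → replaces 11 → [9]
12 → extends → [9, 12]
14 → extends → [9, 12, 14]
15 → extends → [9, 12, 14, 15]
17 → extends → [9, 12, 14, 15, 17]
20 → extends → [9, 12, 14, 15, 17, 20]
23 → extends → [9, 12, 14, 15, 17, 20, 23]
35 → extends → [9, 12, 14, 15, 17, 20, 23, 35]
28 → replaces 35 → [9, 12, 14, 15, 17, 20, 23, 28]
19 → replaces 20 → [9, 12, 14, 15, 17, 19, 23, 28]
34 → extends → [9, 12, 14, 15, 17, 19, 23, 28, 34]
Length 9; one witness is 11, 12, 14, 15, 17, 20, 23, 28, 34.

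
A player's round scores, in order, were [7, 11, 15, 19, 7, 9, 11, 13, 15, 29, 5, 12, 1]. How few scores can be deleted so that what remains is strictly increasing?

Fewest deletions = n − (longest strictly increasing subsequence).
Patience tails:
7 → extends → [7]
11 → extends → [7, 11]
15 → extends → [7, 11, 15]
19 → extends → [7, 11, 15, 19]
7 → already a tail → [7, 11, 15, 19]
9 → replaces 11 → [7, 9, 15, 19]
11 → replaces 15 → [7, 9, 11, 19]
13 → replaces 19 → [7, 9, 11, 13]
15 → extends → [7, 9, 11, 13, 15]
29 → extends → [7, 9, 11, 13, 15, 29]
5 → replaces 7 → [5, 9, 11, 13, 15, 29]
12 → replaces 13 → [5, 9, 11, 12, 15, 29]
1 → replaces 5 → [1, 9, 11, 12, 15, 29]
Longest strictly increasing subsequence has length 6, so deletions = 13 − 6 = 7.

7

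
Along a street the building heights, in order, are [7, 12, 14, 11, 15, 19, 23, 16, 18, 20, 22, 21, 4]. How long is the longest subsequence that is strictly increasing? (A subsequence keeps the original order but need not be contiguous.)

8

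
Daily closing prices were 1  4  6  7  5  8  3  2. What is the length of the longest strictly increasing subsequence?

5

Track the smallest tail for each achievable length (strict):
1 → extends → [1]
4 → extends → [1, 4]
6 → extends → [1, 4, 6]
7 → extends → [1, 4, 6, 7]
5 → replaces 6 → [1, 4, 5, 7]
8 → extends → [1, 4, 5, 7, 8]
3 → replaces 4 → [1, 3, 5, 7, 8]
2 → replaces 3 → [1, 2, 5, 7, 8]
Five tails, so the longest strictly increasing subsequence has length 5 (e.g. 1, 4, 6, 7, 8).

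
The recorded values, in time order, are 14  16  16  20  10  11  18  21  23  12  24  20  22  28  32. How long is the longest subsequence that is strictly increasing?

8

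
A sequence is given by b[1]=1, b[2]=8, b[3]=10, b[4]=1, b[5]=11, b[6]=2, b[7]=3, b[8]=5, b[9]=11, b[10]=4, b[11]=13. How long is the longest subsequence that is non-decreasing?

7

Track the smallest tail for each achievable length (allowing ties):
1 → extends → [1]
8 → extends → [1, 8]
10 → extends → [1, 8, 10]
1 → replaces 8 → [1, 1, 10]
11 → extends → [1, 1, 10, 11]
2 → replaces 10 → [1, 1, 2, 11]
3 → replaces 11 → [1, 1, 2, 3]
5 → extends → [1, 1, 2, 3, 5]
11 → extends → [1, 1, 2, 3, 5, 11]
4 → replaces 5 → [1, 1, 2, 3, 4, 11]
13 → extends → [1, 1, 2, 3, 4, 11, 13]
Seven tails, so the longest non-decreasing subsequence has length 7 (e.g. 1, 1, 2, 3, 5, 11, 13).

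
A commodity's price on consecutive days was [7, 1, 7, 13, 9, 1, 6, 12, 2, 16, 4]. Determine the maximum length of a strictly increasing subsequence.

5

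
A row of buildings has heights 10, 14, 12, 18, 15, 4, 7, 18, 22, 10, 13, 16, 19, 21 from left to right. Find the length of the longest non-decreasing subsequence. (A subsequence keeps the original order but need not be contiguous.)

7

Track the smallest tail for each achievable length (allowing ties):
10 → extends → [10]
14 → extends → [10, 14]
12 → replaces 14 → [10, 12]
18 → extends → [10, 12, 18]
15 → replaces 18 → [10, 12, 15]
4 → replaces 10 → [4, 12, 15]
7 → replaces 12 → [4, 7, 15]
18 → extends → [4, 7, 15, 18]
22 → extends → [4, 7, 15, 18, 22]
10 → replaces 15 → [4, 7, 10, 18, 22]
13 → replaces 18 → [4, 7, 10, 13, 22]
16 → replaces 22 → [4, 7, 10, 13, 16]
19 → extends → [4, 7, 10, 13, 16, 19]
21 → extends → [4, 7, 10, 13, 16, 19, 21]
Seven tails, so the longest non-decreasing subsequence has length 7 (e.g. 4, 7, 10, 13, 16, 19, 21).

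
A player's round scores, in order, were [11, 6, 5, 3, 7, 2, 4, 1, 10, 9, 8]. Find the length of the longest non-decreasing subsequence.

3

Track the smallest tail for each achievable length (allowing ties):
11 → extends → [11]
6 → replaces 11 → [6]
5 → replaces 6 → [5]
3 → replaces 5 → [3]
7 → extends → [3, 7]
2 → replaces 3 → [2, 7]
4 → replaces 7 → [2, 4]
1 → replaces 2 → [1, 4]
10 → extends → [1, 4, 10]
9 → replaces 10 → [1, 4, 9]
8 → replaces 9 → [1, 4, 8]
Three tails, so the longest non-decreasing subsequence has length 3 (e.g. 6, 7, 10).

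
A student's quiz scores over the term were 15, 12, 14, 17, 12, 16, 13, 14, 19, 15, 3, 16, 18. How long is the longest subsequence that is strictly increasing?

Track the smallest tail for each achievable length (strict):
15 → extends → [15]
12 → replaces 15 → [12]
14 → extends → [12, 14]
17 → extends → [12, 14, 17]
12 → already a tail → [12, 14, 17]
16 → replaces 17 → [12, 14, 16]
13 → replaces 14 → [12, 13, 16]
14 → replaces 16 → [12, 13, 14]
19 → extends → [12, 13, 14, 19]
15 → replaces 19 → [12, 13, 14, 15]
3 → replaces 12 → [3, 13, 14, 15]
16 → extends → [3, 13, 14, 15, 16]
18 → extends → [3, 13, 14, 15, 16, 18]
Six tails, so the longest strictly increasing subsequence has length 6 (e.g. 12, 13, 14, 15, 16, 18).

6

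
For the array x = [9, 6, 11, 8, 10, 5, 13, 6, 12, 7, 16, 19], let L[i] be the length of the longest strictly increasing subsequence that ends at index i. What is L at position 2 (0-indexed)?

2

dp[i] = 1 + max{dp[j] : j<i, x[j]<x[i]} (or 1 if no such j):
i:      0  1  2  3  4  5  6  7  8  9 10 11
x[i]:   9  6 11  8 10  5 13  6 12  7 16 19
dp:     1  1  2  2  3  1  4  2  4  3  5  6
At index 2 the value is 2.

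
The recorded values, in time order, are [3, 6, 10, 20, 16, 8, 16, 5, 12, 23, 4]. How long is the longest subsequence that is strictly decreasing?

Negate each value so 'decreasing' becomes 'increasing', then run patience tails on the negated sequence:
-3 → extends → [-3]
-6 → replaces -3 → [-6]
-10 → replaces -6 → [-10]
-20 → replaces -10 → [-20]
-16 → extends → [-20, -16]
-8 → extends → [-20, -16, -8]
-16 → already a tail → [-20, -16, -8]
-5 → extends → [-20, -16, -8, -5]
-12 → replaces -8 → [-20, -16, -12, -5]
-23 → replaces -20 → [-23, -16, -12, -5]
-4 → extends → [-23, -16, -12, -5, -4]
Five tails, so the longest strictly decreasing subsequence of the original has length 5.

5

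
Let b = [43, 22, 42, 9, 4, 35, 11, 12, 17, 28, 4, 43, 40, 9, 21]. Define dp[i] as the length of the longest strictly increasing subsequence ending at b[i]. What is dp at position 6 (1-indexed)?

dp[i] = 1 + max{dp[j] : j<i, b[j]<b[i]} (or 1 if no such j):
i:      1  2  3  4  5  6  7  8  9 10 11 12 13 14 15
b[i]:  43 22 42  9  4 35 11 12 17 28  4 43 40  9 21
dp:     1  1  2  1  1  2  2  3  4  5  1  6  6  2  5
At index 6 the value is 2.

2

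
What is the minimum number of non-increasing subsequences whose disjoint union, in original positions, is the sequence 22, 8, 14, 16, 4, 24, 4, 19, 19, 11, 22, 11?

The minimum number of non-increasing subsequences covering a sequence equals the length of its longest strictly increasing subsequence.
LIS length is 5 (e.g. 8, 14, 16, 19, 22), so 5 piles are needed.

5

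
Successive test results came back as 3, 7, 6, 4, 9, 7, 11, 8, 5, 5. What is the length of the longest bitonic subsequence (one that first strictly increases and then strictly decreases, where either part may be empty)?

6

inc[i] = longest strictly increasing subsequence ending at i; dec[i] = longest strictly decreasing subsequence starting at i:
i:      1  2  3  4  5  6  7  8  9 10
a[i]:   3  7  6  4  9  7 11  8  5  5
inc:    1  2  2  2  3  3  4  4  3  3
dec:    1  3  2  1  3  2  3  2  1  1
Best peak at i=7 (value 11): inc=4, dec=3, length 4+3−1 = 6.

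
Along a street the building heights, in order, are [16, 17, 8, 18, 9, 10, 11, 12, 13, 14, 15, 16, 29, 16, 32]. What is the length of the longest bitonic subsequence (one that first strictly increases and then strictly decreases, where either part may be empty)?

inc[i] = longest strictly increasing subsequence ending at i; dec[i] = longest strictly decreasing subsequence starting at i:
i:      1  2  3  4  5  6  7  8  9 10 11 12 13 14 15
a[i]:  16 17  8 18  9 10 11 12 13 14 15 16 29 16 32
inc:    1  2  1  3  2  3  4  5  6  7  8  9 10  9 11
dec:    2  2  1  2  1  1  1  1  1  1  1  1  2  1  1
Best peak at i=13 (value 29): inc=10, dec=2, length 10+2−1 = 11.

11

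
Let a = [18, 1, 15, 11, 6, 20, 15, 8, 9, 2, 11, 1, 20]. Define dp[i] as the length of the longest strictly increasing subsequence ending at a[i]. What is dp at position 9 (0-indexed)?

2

dp[i] = 1 + max{dp[j] : j<i, a[j]<a[i]} (or 1 if no such j):
i:      0  1  2  3  4  5  6  7  8  9 10 11 12
a[i]:  18  1 15 11  6 20 15  8  9  2 11  1 20
dp:     1  1  2  2  2  3  3  3  4  2  5  1  6
At index 9 the value is 2.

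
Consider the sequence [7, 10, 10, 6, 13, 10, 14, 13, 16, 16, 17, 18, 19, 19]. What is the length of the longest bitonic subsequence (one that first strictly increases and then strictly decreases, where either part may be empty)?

8

inc[i] = longest strictly increasing subsequence ending at i; dec[i] = longest strictly decreasing subsequence starting at i:
i:      1  2  3  4  5  6  7  8  9 10 11 12 13 14
a[i]:   7 10 10  6 13 10 14 13 16 16 17 18 19 19
inc:    1  2  2  1  3  2  4  3  5  5  6  7  8  8
dec:    2  2  2  1  2  1  2  1  1  1  1  1  1  1
Best peak at i=13 (value 19): inc=8, dec=1, length 8+1−1 = 8.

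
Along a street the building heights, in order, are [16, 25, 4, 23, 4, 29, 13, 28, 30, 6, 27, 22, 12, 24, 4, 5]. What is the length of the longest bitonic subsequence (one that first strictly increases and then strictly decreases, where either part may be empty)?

inc[i] = longest strictly increasing subsequence ending at i; dec[i] = longest strictly decreasing subsequence starting at i:
i:      1  2  3  4  5  6  7  8  9 10 11 12 13 14 15 16
a[i]:  16 25  4 23  4 29 13 28 30  6 27 22 12 24  4  5
inc:    1  2  1  2  1  3  2  3  4  2  3  3  3  4  1  2
dec:    4  5  1  4  1  6  3  5  5  2  4  3  2  2  1  1
Best peak at i=6 (value 29): inc=3, dec=6, length 3+6−1 = 8.

8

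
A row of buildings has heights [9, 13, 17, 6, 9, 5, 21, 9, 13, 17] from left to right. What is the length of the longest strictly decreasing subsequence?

3

Negate each value so 'decreasing' becomes 'increasing', then run patience tails on the negated sequence:
-9 → extends → [-9]
-13 → replaces -9 → [-13]
-17 → replaces -13 → [-17]
-6 → extends → [-17, -6]
-9 → replaces -6 → [-17, -9]
-5 → extends → [-17, -9, -5]
-21 → replaces -17 → [-21, -9, -5]
-9 → already a tail → [-21, -9, -5]
-13 → replaces -9 → [-21, -13, -5]
-17 → replaces -13 → [-21, -17, -5]
Three tails, so the longest strictly decreasing subsequence of the original has length 3.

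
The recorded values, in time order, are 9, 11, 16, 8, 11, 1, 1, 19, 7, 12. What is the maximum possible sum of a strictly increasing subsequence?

55

Let S[i] be the best sum of a strictly increasing subsequence ending at i:
i:      1  2  3  4  5  6  7  8  9 10
a[i]:   9 11 16  8 11  1  1 19  7 12
S:      9 20 36  8 20  1  1 55  8 32
Maximum is 55 (e.g. 9 + 11 + 16 + 19).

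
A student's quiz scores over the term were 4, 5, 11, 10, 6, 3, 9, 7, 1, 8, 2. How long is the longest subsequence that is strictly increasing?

5

Let dp[i] be the length of the longest such subsequence ending at index i:
i:      1  2  3  4  5  6  7  8  9 10 11
a[i]:   4  5 11 10  6  3  9  7  1  8  2
dp:     1  2  3  3  3  1  4  4  1  5  2
Maximum dp value is 5.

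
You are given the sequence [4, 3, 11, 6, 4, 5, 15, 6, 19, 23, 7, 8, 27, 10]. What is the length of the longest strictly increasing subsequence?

Let dp[i] be the length of the longest such subsequence ending at index i:
i:      1  2  3  4  5  6  7  8  9 10 11 12 13 14
a[i]:   4  3 11  6  4  5 15  6 19 23  7  8 27 10
dp:     1  1  2  2  2  3  4  4  5  6  5  6  7  7
Maximum dp value is 7.

7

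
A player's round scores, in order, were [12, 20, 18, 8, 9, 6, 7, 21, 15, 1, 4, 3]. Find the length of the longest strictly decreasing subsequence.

Let dp[i] be the longest strictly decreasing subsequence ending at i:
i:      1  2  3  4  5  6  7  8  9 10 11 12
a[i]:  12 20 18  8  9  6  7 21 15  1  4  3
dp:     1  1  2  3  3  4  4  1  3  5  5  6
Maximum is 6.

6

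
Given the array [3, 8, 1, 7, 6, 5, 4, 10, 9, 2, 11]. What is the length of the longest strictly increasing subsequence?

4

Track the smallest tail for each achievable length (strict):
3 → extends → [3]
8 → extends → [3, 8]
1 → replaces 3 → [1, 8]
7 → replaces 8 → [1, 7]
6 → replaces 7 → [1, 6]
5 → replaces 6 → [1, 5]
4 → replaces 5 → [1, 4]
10 → extends → [1, 4, 10]
9 → replaces 10 → [1, 4, 9]
2 → replaces 4 → [1, 2, 9]
11 → extends → [1, 2, 9, 11]
Four tails, so the longest strictly increasing subsequence has length 4 (e.g. 3, 8, 10, 11).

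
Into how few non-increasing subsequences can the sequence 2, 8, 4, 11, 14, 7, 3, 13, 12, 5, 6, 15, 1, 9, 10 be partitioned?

6

Place each on the leftmost legal pile:
2 → new pile 1 (tops now [2])
8 → new pile 2 (tops now [2, 8])
4 → pile 2 (tops now [2, 4])
11 → new pile 3 (tops now [2, 4, 11])
14 → new pile 4 (tops now [2, 4, 11, 14])
7 → pile 3 (tops now [2, 4, 7, 14])
3 → pile 2 (tops now [2, 3, 7, 14])
13 → pile 4 (tops now [2, 3, 7, 13])
12 → pile 4 (tops now [2, 3, 7, 12])
5 → pile 3 (tops now [2, 3, 5, 12])
6 → pile 4 (tops now [2, 3, 5, 6])
15 → new pile 5 (tops now [2, 3, 5, 6, 15])
1 → pile 1 (tops now [1, 3, 5, 6, 15])
9 → pile 5 (tops now [1, 3, 5, 6, 9])
10 → new pile 6 (tops now [1, 3, 5, 6, 9, 10])
Six piles.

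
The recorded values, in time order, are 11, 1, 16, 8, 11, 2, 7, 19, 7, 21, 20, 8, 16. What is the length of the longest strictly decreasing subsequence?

Negate each value so 'decreasing' becomes 'increasing', then run patience tails on the negated sequence:
-11 → extends → [-11]
-1 → extends → [-11, -1]
-16 → replaces -11 → [-16, -1]
-8 → replaces -1 → [-16, -8]
-11 → replaces -8 → [-16, -11]
-2 → extends → [-16, -11, -2]
-7 → replaces -2 → [-16, -11, -7]
-19 → replaces -16 → [-19, -11, -7]
-7 → already a tail → [-19, -11, -7]
-21 → replaces -19 → [-21, -11, -7]
-20 → replaces -11 → [-21, -20, -7]
-8 → replaces -7 → [-21, -20, -8]
-16 → replaces -8 → [-21, -20, -16]
Three tails, so the longest strictly decreasing subsequence of the original has length 3.

3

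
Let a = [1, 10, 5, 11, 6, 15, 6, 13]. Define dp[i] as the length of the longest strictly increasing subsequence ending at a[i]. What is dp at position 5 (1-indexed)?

3

dp[i] = 1 + max{dp[j] : j<i, a[j]<a[i]} (or 1 if no such j):
i:      1  2  3  4  5  6  7  8
a[i]:   1 10  5 11  6 15  6 13
dp:     1  2  2  3  3  4  3  4
At index 5 the value is 3.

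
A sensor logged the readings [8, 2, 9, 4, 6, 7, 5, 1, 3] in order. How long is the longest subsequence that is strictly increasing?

Let dp[i] be the length of the longest such subsequence ending at index i:
i:     1 2 3 4 5 6 7 8 9
a[i]:  8 2 9 4 6 7 5 1 3
dp:    1 1 2 2 3 4 3 1 2
Maximum dp value is 4.

4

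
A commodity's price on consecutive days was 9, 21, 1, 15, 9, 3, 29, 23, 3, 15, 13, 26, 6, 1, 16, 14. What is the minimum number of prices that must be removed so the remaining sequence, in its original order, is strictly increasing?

Fewest deletions = n − (longest strictly increasing subsequence).
Patience tails:
9 → extends → [9]
21 → extends → [9, 21]
1 → replaces 9 → [1, 21]
15 → replaces 21 → [1, 15]
9 → replaces 15 → [1, 9]
3 → replaces 9 → [1, 3]
29 → extends → [1, 3, 29]
23 → replaces 29 → [1, 3, 23]
3 → already a tail → [1, 3, 23]
15 → replaces 23 → [1, 3, 15]
13 → replaces 15 → [1, 3, 13]
26 → extends → [1, 3, 13, 26]
6 → replaces 13 → [1, 3, 6, 26]
1 → already a tail → [1, 3, 6, 26]
16 → replaces 26 → [1, 3, 6, 16]
14 → replaces 16 → [1, 3, 6, 14]
Longest strictly increasing subsequence has length 4, so deletions = 16 − 4 = 12.

12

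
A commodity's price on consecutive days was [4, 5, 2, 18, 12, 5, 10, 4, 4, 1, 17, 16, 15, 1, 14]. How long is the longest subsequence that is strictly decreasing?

Let dp[i] be the longest strictly decreasing subsequence ending at i:
i:      1  2  3  4  5  6  7  8  9 10 11 12 13 14 15
a[i]:   4  5  2 18 12  5 10  4  4  1 17 16 15  1 14
dp:     1  1  2  1  2  3  3  4  4  5  2  3  4  5  5
Maximum is 5.

5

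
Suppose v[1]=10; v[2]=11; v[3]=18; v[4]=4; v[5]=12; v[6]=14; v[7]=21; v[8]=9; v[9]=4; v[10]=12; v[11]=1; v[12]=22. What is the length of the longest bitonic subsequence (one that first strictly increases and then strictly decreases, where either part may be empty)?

8

inc[i] = longest strictly increasing subsequence ending at i; dec[i] = longest strictly decreasing subsequence starting at i:
i:      1  2  3  4  5  6  7  8  9 10 11 12
v[i]:  10 11 18  4 12 14 21  9  4 12  1 22
inc:    1  2  3  1  3  4  5  2  1  3  1  6
dec:    4  4  5  2  4  4  4  3  2  2  1  1
Best peak at i=7 (value 21): inc=5, dec=4, length 5+4−1 = 8.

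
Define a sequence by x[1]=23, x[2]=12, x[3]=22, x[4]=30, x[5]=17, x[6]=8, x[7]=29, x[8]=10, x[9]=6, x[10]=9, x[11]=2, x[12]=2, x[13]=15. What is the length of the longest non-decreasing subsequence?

3

Let dp[i] be the length of the longest such subsequence ending at index i:
i:      1  2  3  4  5  6  7  8  9 10 11 12 13
x[i]:  23 12 22 30 17  8 29 10  6  9  2  2 15
dp:     1  1  2  3  2  1  3  2  1  2  1  2  3
Maximum dp value is 3.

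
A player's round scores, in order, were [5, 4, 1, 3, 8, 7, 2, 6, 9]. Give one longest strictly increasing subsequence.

Patience tails give the LIS length; then backtrack through the dp parents:
5 → extends → [5]
4 → replaces 5 → [4]
1 → replaces 4 → [1]
3 → extends → [1, 3]
8 → extends → [1, 3, 8]
7 → replaces 8 → [1, 3, 7]
2 → replaces 3 → [1, 2, 7]
6 → replaces 7 → [1, 2, 6]
9 → extends → [1, 2, 6, 9]
Length 4; one witness is 1, 3, 8, 9.

1, 3, 8, 9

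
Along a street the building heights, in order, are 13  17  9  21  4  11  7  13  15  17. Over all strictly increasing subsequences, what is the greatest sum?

Let S[i] be the best sum of a strictly increasing subsequence ending at i:
i:      1  2  3  4  5  6  7  8  9 10
a[i]:  13 17  9 21  4 11  7 13 15 17
S:     13 30  9 51  4 20 11 33 48 65
Maximum is 65 (e.g. 9 + 11 + 13 + 15 + 17).

65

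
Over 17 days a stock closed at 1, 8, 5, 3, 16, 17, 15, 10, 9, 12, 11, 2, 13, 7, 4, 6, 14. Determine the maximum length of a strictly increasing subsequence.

6

Track the smallest tail for each achievable length (strict):
1 → extends → [1]
8 → extends → [1, 8]
5 → replaces 8 → [1, 5]
3 → replaces 5 → [1, 3]
16 → extends → [1, 3, 16]
17 → extends → [1, 3, 16, 17]
15 → replaces 16 → [1, 3, 15, 17]
10 → replaces 15 → [1, 3, 10, 17]
9 → replaces 10 → [1, 3, 9, 17]
12 → replaces 17 → [1, 3, 9, 12]
11 → replaces 12 → [1, 3, 9, 11]
2 → replaces 3 → [1, 2, 9, 11]
13 → extends → [1, 2, 9, 11, 13]
7 → replaces 9 → [1, 2, 7, 11, 13]
4 → replaces 7 → [1, 2, 4, 11, 13]
6 → replaces 11 → [1, 2, 4, 6, 13]
14 → extends → [1, 2, 4, 6, 13, 14]
Six tails, so the longest strictly increasing subsequence has length 6 (e.g. 1, 8, 10, 12, 13, 14).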